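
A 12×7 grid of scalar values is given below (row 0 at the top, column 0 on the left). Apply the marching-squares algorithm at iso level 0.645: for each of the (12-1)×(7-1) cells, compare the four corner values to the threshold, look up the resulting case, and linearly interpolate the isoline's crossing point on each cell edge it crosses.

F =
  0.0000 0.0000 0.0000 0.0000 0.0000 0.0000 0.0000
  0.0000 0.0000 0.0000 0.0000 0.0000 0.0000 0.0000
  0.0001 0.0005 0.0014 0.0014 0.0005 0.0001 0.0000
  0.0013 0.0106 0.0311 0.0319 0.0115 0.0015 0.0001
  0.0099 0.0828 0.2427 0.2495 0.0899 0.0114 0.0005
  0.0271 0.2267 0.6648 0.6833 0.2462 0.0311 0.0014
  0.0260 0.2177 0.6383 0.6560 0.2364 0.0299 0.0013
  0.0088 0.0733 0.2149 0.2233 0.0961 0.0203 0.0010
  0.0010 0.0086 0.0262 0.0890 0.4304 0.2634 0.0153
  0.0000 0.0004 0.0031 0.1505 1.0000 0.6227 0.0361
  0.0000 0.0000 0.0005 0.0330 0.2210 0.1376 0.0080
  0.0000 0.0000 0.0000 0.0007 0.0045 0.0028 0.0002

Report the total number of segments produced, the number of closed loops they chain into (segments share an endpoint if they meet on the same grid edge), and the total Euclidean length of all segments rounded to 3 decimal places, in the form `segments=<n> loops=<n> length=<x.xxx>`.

segments=12 loops=2 length=7.597

cell (4,1): code 0100 → (4.953,2.000)–(5.000,1.955)
cell (4,2): code 1100 → (4.912,3.000)–(4.953,2.000)
cell (4,3): code 1000 → (5.000,3.088)–(4.912,3.000)
cell (5,1): code 0010 → (5.000,1.955)–(5.747,2.000)
cell (5,2): code 0111 → (5.747,2.000)–(6.000,2.379)
cell (5,3): code 1001 → (6.000,3.026)–(5.000,3.088)
cell (6,2): code 0010 → (6.000,2.379)–(6.025,3.000)
cell (6,3): code 0001 → (6.025,3.000)–(6.000,3.026)
cell (8,3): code 0100 → (8.377,4.000)–(9.000,3.582)
cell (8,4): code 1000 → (9.000,4.941)–(8.377,4.000)
cell (9,3): code 0010 → (9.000,3.582)–(9.456,4.000)
cell (9,4): code 0001 → (9.456,4.000)–(9.000,4.941)
total: 12 segments, chained into 2 closed loop(s), length Σ = 7.597239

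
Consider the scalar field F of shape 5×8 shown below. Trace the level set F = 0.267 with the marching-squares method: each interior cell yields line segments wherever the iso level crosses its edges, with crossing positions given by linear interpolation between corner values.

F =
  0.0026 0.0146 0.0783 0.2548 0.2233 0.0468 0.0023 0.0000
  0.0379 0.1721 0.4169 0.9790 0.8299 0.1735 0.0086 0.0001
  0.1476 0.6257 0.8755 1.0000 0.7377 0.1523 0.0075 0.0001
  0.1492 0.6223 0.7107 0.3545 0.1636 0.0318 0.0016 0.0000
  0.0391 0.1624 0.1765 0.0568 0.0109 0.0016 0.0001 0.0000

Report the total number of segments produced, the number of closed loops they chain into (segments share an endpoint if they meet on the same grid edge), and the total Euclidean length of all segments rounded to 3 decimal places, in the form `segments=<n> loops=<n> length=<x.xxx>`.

segments=14 loops=1 length=13.167

cell (0,1): code 0100 → (0.557,2.000)–(1.000,1.388)
cell (0,2): code 1100 → (0.017,3.000)–(0.557,2.000)
cell (0,3): code 1100 → (0.072,4.000)–(0.017,3.000)
cell (0,4): code 1000 → (1.000,4.858)–(0.072,4.000)
cell (1,0): code 0100 → (1.209,1.000)–(2.000,0.250)
cell (1,1): code 1110 → (1.000,1.388)–(1.209,1.000)
cell (1,4): code 1001 → (2.000,4.804)–(1.000,4.858)
cell (2,0): code 0110 → (2.000,0.250)–(3.000,0.249)
cell (2,3): code 1011 → (3.000,3.458)–(2.820,4.000)
cell (2,4): code 0001 → (2.820,4.000)–(2.000,4.804)
cell (3,0): code 0010 → (3.000,0.249)–(3.773,1.000)
cell (3,1): code 0011 → (3.773,1.000)–(3.831,2.000)
cell (3,2): code 0011 → (3.831,2.000)–(3.294,3.000)
cell (3,3): code 0001 → (3.294,3.000)–(3.000,3.458)
total: 14 segments, chained into 1 closed loop(s), length Σ = 13.167054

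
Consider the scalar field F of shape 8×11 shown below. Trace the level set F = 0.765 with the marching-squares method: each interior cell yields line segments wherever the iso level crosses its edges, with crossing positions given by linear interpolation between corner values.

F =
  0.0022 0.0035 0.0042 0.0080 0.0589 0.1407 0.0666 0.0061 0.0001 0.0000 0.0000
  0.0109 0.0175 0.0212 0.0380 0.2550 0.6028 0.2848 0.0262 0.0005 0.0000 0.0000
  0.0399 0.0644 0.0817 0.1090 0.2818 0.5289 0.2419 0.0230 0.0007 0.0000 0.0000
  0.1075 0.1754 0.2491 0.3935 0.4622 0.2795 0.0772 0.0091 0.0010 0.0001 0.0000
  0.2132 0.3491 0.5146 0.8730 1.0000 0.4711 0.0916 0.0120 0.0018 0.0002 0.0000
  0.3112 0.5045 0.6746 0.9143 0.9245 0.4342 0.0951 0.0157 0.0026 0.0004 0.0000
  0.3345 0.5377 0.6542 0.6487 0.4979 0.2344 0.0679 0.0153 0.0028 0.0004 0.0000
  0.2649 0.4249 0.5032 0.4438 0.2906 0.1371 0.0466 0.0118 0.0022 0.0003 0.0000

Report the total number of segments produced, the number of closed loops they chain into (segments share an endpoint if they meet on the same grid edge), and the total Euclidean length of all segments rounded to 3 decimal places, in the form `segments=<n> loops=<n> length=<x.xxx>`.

cell (3,2): code 0100 → (3.775,3.000)–(4.000,2.699)
cell (3,3): code 1100 → (3.563,4.000)–(3.775,3.000)
cell (3,4): code 1000 → (4.000,4.444)–(3.563,4.000)
cell (4,2): code 0110 → (4.000,2.699)–(5.000,2.377)
cell (4,4): code 1001 → (5.000,4.325)–(4.000,4.444)
cell (5,2): code 0010 → (5.000,2.377)–(5.562,3.000)
cell (5,3): code 0011 → (5.562,3.000)–(5.374,4.000)
cell (5,4): code 0001 → (5.374,4.000)–(5.000,4.325)
total: 8 segments, chained into 1 closed loop(s), length Σ = 6.431212

segments=8 loops=1 length=6.431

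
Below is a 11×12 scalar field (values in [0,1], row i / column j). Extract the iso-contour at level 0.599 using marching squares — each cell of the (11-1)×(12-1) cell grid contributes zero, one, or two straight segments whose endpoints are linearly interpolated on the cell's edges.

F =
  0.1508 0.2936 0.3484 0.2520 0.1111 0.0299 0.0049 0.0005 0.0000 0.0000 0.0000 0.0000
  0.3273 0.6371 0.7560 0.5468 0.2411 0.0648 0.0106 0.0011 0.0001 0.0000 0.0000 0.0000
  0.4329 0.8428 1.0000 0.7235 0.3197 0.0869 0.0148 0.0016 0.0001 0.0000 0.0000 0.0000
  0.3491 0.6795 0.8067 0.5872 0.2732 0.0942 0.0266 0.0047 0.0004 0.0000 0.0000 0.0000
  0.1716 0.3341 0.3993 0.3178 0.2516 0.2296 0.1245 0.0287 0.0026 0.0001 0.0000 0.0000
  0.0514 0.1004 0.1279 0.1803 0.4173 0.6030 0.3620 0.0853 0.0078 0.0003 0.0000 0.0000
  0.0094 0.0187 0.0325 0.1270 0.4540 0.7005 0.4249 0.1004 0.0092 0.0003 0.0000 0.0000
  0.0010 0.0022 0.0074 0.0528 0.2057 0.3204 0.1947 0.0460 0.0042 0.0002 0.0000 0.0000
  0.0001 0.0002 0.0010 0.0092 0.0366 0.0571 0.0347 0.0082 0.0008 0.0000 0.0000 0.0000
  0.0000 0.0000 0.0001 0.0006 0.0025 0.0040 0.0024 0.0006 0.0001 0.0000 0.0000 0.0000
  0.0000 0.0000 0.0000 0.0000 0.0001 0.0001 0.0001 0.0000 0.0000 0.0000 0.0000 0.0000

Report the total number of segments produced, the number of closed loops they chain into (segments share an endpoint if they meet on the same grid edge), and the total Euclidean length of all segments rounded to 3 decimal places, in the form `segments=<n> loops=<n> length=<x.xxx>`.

cell (0,0): code 0100 → (0.889,1.000)–(1.000,0.877)
cell (0,1): code 1100 → (0.615,2.000)–(0.889,1.000)
cell (0,2): code 1000 → (1.000,2.750)–(0.615,2.000)
cell (1,0): code 0110 → (1.000,0.877)–(2.000,0.405)
cell (1,2): code 1101 → (1.295,3.000)–(1.000,2.750)
cell (1,3): code 1000 → (2.000,3.308)–(1.295,3.000)
cell (2,0): code 0110 → (2.000,0.405)–(3.000,0.756)
cell (2,2): code 1011 → (3.000,2.946)–(2.913,3.000)
cell (2,3): code 0001 → (2.913,3.000)–(2.000,3.308)
cell (3,0): code 0010 → (3.000,0.756)–(3.233,1.000)
cell (3,1): code 0011 → (3.233,1.000)–(3.510,2.000)
cell (3,2): code 0001 → (3.510,2.000)–(3.000,2.946)
cell (4,4): code 0100 → (4.989,5.000)–(5.000,4.978)
cell (4,5): code 1000 → (5.000,5.017)–(4.989,5.000)
cell (5,4): code 0110 → (5.000,4.978)–(6.000,4.588)
cell (5,5): code 1001 → (6.000,5.368)–(5.000,5.017)
cell (6,4): code 0010 → (6.000,4.588)–(6.267,5.000)
cell (6,5): code 0001 → (6.267,5.000)–(6.000,5.368)
total: 18 segments, chained into 2 closed loop(s), length Σ = 12.005983

segments=18 loops=2 length=12.006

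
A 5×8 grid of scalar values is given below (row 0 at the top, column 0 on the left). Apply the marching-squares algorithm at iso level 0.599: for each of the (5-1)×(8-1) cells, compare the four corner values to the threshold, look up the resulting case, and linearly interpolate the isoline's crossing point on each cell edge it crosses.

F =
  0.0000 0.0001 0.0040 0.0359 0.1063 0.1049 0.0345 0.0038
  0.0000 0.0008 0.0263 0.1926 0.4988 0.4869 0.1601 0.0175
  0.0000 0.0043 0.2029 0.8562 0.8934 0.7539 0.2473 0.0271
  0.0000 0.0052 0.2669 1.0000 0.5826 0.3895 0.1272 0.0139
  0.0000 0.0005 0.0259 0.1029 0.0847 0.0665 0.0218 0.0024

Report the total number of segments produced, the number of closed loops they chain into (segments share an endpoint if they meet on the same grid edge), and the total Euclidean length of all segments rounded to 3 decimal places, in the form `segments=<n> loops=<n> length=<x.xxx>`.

cell (1,2): code 0100 → (1.612,3.000)–(2.000,2.606)
cell (1,3): code 1100 → (1.254,4.000)–(1.612,3.000)
cell (1,4): code 1100 → (1.420,5.000)–(1.254,4.000)
cell (1,5): code 1000 → (2.000,5.306)–(1.420,5.000)
cell (2,2): code 0110 → (2.000,2.606)–(3.000,2.453)
cell (2,3): code 1011 → (3.000,3.961)–(2.947,4.000)
cell (2,4): code 0011 → (2.947,4.000)–(2.425,5.000)
cell (2,5): code 0001 → (2.425,5.000)–(2.000,5.306)
cell (3,2): code 0010 → (3.000,2.453)–(3.447,3.000)
cell (3,3): code 0001 → (3.447,3.000)–(3.000,3.961)
total: 10 segments, chained into 1 closed loop(s), length Σ = 7.779467

segments=10 loops=1 length=7.779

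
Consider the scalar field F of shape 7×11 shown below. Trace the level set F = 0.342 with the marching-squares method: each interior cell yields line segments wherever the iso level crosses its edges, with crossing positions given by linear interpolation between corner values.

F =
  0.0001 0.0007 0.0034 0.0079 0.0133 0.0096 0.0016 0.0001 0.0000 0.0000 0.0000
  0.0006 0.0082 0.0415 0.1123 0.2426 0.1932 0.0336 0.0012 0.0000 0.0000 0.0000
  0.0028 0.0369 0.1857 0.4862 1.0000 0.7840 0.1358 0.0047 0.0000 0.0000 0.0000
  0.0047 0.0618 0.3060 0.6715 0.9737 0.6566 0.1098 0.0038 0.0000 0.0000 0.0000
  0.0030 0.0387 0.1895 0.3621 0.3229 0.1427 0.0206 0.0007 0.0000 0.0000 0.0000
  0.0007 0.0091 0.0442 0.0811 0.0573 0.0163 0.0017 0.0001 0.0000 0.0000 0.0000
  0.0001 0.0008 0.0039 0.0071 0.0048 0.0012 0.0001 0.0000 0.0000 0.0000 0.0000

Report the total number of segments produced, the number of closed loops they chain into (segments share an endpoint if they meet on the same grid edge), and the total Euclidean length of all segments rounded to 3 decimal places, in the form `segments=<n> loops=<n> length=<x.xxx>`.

segments=12 loops=1 length=10.153

cell (1,2): code 0100 → (1.614,3.000)–(2.000,2.520)
cell (1,3): code 1100 → (1.131,4.000)–(1.614,3.000)
cell (1,4): code 1100 → (1.252,5.000)–(1.131,4.000)
cell (1,5): code 1000 → (2.000,5.682)–(1.252,5.000)
cell (2,2): code 0110 → (2.000,2.520)–(3.000,2.098)
cell (2,5): code 1001 → (3.000,5.575)–(2.000,5.682)
cell (3,2): code 0110 → (3.000,2.098)–(4.000,2.884)
cell (3,3): code 1011 → (4.000,3.513)–(3.971,4.000)
cell (3,4): code 0011 → (3.971,4.000)–(3.612,5.000)
cell (3,5): code 0001 → (3.612,5.000)–(3.000,5.575)
cell (4,2): code 0010 → (4.000,2.884)–(4.072,3.000)
cell (4,3): code 0001 → (4.072,3.000)–(4.000,3.513)
total: 12 segments, chained into 1 closed loop(s), length Σ = 10.152923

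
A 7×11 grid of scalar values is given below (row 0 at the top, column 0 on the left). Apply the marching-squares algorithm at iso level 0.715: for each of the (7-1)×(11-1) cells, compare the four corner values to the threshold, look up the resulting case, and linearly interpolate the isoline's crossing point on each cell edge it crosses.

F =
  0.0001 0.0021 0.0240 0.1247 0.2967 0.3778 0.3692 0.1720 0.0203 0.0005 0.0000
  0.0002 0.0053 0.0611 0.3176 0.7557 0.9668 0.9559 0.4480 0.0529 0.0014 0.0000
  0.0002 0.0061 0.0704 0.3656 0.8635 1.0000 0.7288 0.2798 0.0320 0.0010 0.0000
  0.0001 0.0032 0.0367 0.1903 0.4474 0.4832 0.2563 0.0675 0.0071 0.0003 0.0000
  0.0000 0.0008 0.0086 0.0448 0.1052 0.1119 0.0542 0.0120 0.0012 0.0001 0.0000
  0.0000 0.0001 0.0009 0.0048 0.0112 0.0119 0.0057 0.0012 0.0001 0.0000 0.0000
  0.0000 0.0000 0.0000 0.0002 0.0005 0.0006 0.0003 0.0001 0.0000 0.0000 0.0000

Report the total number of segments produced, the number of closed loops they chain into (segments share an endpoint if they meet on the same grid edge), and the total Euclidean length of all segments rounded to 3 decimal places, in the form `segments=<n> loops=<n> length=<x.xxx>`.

segments=10 loops=1 length=7.581

cell (0,3): code 0100 → (0.911,4.000)–(1.000,3.907)
cell (0,4): code 1100 → (0.572,5.000)–(0.911,4.000)
cell (0,5): code 1100 → (0.589,6.000)–(0.572,5.000)
cell (0,6): code 1000 → (1.000,6.474)–(0.589,6.000)
cell (1,3): code 0110 → (1.000,3.907)–(2.000,3.702)
cell (1,6): code 1001 → (2.000,6.031)–(1.000,6.474)
cell (2,3): code 0010 → (2.000,3.702)–(2.357,4.000)
cell (2,4): code 0011 → (2.357,4.000)–(2.551,5.000)
cell (2,5): code 0011 → (2.551,5.000)–(2.029,6.000)
cell (2,6): code 0001 → (2.029,6.000)–(2.000,6.031)
total: 10 segments, chained into 1 closed loop(s), length Σ = 7.581012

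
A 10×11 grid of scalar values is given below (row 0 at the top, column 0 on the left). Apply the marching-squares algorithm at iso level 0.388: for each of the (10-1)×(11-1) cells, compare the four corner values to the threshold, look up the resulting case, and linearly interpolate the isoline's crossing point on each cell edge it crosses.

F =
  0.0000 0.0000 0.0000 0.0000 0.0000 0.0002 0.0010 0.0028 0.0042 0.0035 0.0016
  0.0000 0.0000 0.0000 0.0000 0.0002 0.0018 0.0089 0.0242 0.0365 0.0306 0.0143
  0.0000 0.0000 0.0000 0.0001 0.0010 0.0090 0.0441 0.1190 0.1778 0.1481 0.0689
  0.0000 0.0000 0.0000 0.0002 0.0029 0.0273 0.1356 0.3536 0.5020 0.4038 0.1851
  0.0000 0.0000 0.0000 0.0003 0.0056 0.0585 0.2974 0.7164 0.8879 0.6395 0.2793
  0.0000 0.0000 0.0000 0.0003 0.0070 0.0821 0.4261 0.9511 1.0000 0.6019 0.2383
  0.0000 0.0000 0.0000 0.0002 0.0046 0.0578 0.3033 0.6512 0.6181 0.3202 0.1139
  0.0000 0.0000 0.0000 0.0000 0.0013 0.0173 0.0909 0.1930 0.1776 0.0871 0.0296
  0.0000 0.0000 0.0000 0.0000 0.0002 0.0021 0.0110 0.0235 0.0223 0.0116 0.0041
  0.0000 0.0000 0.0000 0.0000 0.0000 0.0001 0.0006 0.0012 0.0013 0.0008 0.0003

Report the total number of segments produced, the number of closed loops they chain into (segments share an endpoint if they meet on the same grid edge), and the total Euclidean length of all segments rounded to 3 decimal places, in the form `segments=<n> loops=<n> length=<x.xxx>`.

segments=16 loops=1 length=11.904

cell (2,7): code 0100 → (2.648,8.000)–(3.000,7.232)
cell (2,8): code 1100 → (2.938,9.000)–(2.648,8.000)
cell (2,9): code 1000 → (3.000,9.072)–(2.938,9.000)
cell (3,6): code 0100 → (3.095,7.000)–(4.000,6.216)
cell (3,7): code 1110 → (3.000,7.232)–(3.095,7.000)
cell (3,9): code 1001 → (4.000,9.698)–(3.000,9.072)
cell (4,5): code 0100 → (4.704,6.000)–(5.000,5.889)
cell (4,6): code 1110 → (4.000,6.216)–(4.704,6.000)
cell (4,9): code 1001 → (5.000,9.588)–(4.000,9.698)
cell (5,5): code 0010 → (5.000,5.889)–(5.310,6.000)
cell (5,6): code 0111 → (5.310,6.000)–(6.000,6.243)
cell (5,8): code 1011 → (6.000,8.772)–(5.759,9.000)
cell (5,9): code 0001 → (5.759,9.000)–(5.000,9.588)
cell (6,6): code 0010 → (6.000,6.243)–(6.574,7.000)
cell (6,7): code 0011 → (6.574,7.000)–(6.522,8.000)
cell (6,8): code 0001 → (6.522,8.000)–(6.000,8.772)
total: 16 segments, chained into 1 closed loop(s), length Σ = 11.903550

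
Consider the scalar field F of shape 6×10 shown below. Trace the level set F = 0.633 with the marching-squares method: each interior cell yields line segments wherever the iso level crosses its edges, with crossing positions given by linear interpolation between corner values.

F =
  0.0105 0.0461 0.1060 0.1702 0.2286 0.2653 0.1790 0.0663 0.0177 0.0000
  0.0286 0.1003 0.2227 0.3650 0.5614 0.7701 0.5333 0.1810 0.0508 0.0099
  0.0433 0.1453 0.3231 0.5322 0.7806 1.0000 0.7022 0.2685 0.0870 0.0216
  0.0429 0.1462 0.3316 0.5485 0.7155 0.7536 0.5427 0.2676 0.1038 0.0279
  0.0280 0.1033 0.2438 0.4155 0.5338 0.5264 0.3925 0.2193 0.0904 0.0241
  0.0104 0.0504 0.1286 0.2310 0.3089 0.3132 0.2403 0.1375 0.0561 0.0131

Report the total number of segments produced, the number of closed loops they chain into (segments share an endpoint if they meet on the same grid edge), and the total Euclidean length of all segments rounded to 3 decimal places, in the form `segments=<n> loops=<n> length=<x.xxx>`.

segments=12 loops=1 length=8.518

cell (0,4): code 0100 → (0.728,5.000)–(1.000,4.343)
cell (0,5): code 1000 → (1.000,5.579)–(0.728,5.000)
cell (1,3): code 0100 → (1.327,4.000)–(2.000,3.406)
cell (1,4): code 1110 → (1.000,4.343)–(1.327,4.000)
cell (1,5): code 1101 → (1.590,6.000)–(1.000,5.579)
cell (1,6): code 1000 → (2.000,6.160)–(1.590,6.000)
cell (2,3): code 0110 → (2.000,3.406)–(3.000,3.506)
cell (2,5): code 1011 → (3.000,5.572)–(2.434,6.000)
cell (2,6): code 0001 → (2.434,6.000)–(2.000,6.160)
cell (3,3): code 0010 → (3.000,3.506)–(3.454,4.000)
cell (3,4): code 0011 → (3.454,4.000)–(3.531,5.000)
cell (3,5): code 0001 → (3.531,5.000)–(3.000,5.572)
total: 12 segments, chained into 1 closed loop(s), length Σ = 8.518085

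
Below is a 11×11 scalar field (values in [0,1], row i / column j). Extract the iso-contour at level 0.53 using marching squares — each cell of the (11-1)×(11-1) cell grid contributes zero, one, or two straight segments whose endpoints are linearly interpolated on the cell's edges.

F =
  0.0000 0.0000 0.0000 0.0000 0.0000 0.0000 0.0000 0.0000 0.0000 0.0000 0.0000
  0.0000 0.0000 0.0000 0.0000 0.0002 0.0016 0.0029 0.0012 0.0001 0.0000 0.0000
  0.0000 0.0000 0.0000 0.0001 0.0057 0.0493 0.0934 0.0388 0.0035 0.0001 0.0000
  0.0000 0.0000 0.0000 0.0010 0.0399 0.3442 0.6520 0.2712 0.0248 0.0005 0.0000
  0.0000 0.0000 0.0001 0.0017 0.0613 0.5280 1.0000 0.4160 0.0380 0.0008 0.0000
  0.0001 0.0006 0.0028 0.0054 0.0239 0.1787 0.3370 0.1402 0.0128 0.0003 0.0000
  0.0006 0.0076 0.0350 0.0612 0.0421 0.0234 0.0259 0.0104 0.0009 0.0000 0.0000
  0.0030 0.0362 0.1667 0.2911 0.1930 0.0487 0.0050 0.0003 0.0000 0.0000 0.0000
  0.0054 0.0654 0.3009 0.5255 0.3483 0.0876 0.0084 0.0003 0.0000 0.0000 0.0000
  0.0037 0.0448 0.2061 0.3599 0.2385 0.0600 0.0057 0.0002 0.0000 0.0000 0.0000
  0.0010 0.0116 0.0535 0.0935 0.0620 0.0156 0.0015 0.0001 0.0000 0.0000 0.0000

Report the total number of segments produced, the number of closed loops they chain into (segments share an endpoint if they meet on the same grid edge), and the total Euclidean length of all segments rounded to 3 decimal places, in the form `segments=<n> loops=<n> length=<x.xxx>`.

cell (2,5): code 0100 → (2.782,6.000)–(3.000,5.604)
cell (2,6): code 1000 → (3.000,6.320)–(2.782,6.000)
cell (3,5): code 0110 → (3.000,5.604)–(4.000,5.004)
cell (3,6): code 1001 → (4.000,6.805)–(3.000,6.320)
cell (4,5): code 0010 → (4.000,5.004)–(4.709,6.000)
cell (4,6): code 0001 → (4.709,6.000)–(4.000,6.805)
total: 6 segments, chained into 1 closed loop(s), length Σ = 5.412140

segments=6 loops=1 length=5.412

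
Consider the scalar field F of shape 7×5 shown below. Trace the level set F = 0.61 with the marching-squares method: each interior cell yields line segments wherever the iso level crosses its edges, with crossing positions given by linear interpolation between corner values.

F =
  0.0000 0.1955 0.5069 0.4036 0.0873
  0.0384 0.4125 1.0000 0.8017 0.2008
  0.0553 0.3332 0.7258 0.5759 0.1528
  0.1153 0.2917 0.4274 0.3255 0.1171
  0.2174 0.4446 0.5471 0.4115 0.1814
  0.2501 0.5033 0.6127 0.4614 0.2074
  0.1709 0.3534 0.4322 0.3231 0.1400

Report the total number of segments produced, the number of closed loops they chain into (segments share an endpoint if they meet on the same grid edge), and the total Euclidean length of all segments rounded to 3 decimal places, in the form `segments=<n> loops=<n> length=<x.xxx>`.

segments=12 loops=2 length=6.400

cell (0,1): code 0100 → (0.209,2.000)–(1.000,1.336)
cell (0,2): code 1100 → (0.518,3.000)–(0.209,2.000)
cell (0,3): code 1000 → (1.000,3.319)–(0.518,3.000)
cell (1,1): code 0110 → (1.000,1.336)–(2.000,1.705)
cell (1,2): code 1011 → (2.000,2.773)–(1.849,3.000)
cell (1,3): code 0001 → (1.849,3.000)–(1.000,3.319)
cell (2,1): code 0010 → (2.000,1.705)–(2.388,2.000)
cell (2,2): code 0001 → (2.388,2.000)–(2.000,2.773)
cell (4,1): code 0100 → (4.959,2.000)–(5.000,1.975)
cell (4,2): code 1000 → (5.000,2.018)–(4.959,2.000)
cell (5,1): code 0010 → (5.000,1.975)–(5.015,2.000)
cell (5,2): code 0001 → (5.015,2.000)–(5.000,2.018)
total: 12 segments, chained into 2 closed loop(s), length Σ = 6.399770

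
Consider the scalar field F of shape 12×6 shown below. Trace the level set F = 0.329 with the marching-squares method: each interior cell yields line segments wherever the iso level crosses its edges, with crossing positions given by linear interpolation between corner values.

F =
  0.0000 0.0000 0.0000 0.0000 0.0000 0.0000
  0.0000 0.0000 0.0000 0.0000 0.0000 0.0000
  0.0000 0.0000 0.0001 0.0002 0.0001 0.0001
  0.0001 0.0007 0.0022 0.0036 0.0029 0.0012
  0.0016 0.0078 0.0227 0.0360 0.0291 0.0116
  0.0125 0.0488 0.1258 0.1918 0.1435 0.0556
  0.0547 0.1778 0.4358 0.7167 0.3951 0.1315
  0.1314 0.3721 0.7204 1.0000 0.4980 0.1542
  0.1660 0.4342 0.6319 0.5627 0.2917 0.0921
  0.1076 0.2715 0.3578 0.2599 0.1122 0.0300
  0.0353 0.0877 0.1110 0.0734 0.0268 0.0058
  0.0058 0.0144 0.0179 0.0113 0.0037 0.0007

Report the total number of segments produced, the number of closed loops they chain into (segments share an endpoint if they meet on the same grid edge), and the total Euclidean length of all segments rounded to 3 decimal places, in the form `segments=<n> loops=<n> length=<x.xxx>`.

segments=16 loops=1 length=11.657

cell (5,1): code 0100 → (5.655,2.000)–(6.000,1.586)
cell (5,2): code 1100 → (5.261,3.000)–(5.655,2.000)
cell (5,3): code 1100 → (5.737,4.000)–(5.261,3.000)
cell (5,4): code 1000 → (6.000,4.251)–(5.737,4.000)
cell (6,0): code 0100 → (6.778,1.000)–(7.000,0.821)
cell (6,1): code 1110 → (6.000,1.586)–(6.778,1.000)
cell (6,4): code 1001 → (7.000,4.492)–(6.000,4.251)
cell (7,0): code 0110 → (7.000,0.821)–(8.000,0.608)
cell (7,3): code 1011 → (8.000,3.862)–(7.819,4.000)
cell (7,4): code 0001 → (7.819,4.000)–(7.000,4.492)
cell (8,0): code 0010 → (8.000,0.608)–(8.647,1.000)
cell (8,1): code 0111 → (8.647,1.000)–(9.000,1.666)
cell (8,2): code 1011 → (9.000,2.294)–(8.772,3.000)
cell (8,3): code 0001 → (8.772,3.000)–(8.000,3.862)
cell (9,1): code 0010 → (9.000,1.666)–(9.117,2.000)
cell (9,2): code 0001 → (9.117,2.000)–(9.000,2.294)
total: 16 segments, chained into 1 closed loop(s), length Σ = 11.656539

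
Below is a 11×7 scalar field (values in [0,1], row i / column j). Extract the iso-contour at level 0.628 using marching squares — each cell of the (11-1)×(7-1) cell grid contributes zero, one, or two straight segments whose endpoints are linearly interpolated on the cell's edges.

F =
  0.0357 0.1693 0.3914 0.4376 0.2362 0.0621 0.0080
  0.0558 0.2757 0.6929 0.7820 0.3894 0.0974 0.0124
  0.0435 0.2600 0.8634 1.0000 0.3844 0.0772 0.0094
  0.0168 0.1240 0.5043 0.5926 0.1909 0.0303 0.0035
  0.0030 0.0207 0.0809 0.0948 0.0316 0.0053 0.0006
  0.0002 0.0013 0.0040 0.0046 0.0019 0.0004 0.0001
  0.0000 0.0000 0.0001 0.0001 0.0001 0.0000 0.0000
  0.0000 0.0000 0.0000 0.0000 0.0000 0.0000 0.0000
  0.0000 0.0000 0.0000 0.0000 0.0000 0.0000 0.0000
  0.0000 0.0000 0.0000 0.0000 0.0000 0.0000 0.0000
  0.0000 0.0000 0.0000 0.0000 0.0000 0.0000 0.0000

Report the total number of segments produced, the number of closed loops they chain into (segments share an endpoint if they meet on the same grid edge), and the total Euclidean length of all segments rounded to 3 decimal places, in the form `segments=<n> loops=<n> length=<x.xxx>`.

cell (0,1): code 0100 → (0.785,2.000)–(1.000,1.844)
cell (0,2): code 1100 → (0.553,3.000)–(0.785,2.000)
cell (0,3): code 1000 → (1.000,3.392)–(0.553,3.000)
cell (1,1): code 0110 → (1.000,1.844)–(2.000,1.610)
cell (1,3): code 1001 → (2.000,3.604)–(1.000,3.392)
cell (2,1): code 0010 → (2.000,1.610)–(2.656,2.000)
cell (2,2): code 0011 → (2.656,2.000)–(2.913,3.000)
cell (2,3): code 0001 → (2.913,3.000)–(2.000,3.604)
total: 8 segments, chained into 1 closed loop(s), length Σ = 6.826744

segments=8 loops=1 length=6.827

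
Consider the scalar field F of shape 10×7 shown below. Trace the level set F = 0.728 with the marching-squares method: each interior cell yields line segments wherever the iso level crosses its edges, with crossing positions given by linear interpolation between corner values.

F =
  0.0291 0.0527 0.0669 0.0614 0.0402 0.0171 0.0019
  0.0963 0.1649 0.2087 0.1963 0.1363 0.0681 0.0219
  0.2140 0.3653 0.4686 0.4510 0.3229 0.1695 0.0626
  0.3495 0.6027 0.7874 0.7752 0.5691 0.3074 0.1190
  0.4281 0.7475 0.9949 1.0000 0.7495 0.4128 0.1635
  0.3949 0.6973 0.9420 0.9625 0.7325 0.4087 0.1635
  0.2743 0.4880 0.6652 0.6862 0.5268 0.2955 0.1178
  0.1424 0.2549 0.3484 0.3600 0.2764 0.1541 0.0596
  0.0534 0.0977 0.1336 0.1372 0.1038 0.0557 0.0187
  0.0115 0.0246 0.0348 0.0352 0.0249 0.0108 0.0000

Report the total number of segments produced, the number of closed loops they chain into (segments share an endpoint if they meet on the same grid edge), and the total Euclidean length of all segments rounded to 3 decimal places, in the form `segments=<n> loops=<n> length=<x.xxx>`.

segments=14 loops=1 length=9.709

cell (2,1): code 0100 → (2.814,2.000)–(3.000,1.678)
cell (2,2): code 1100 → (2.854,3.000)–(2.814,2.000)
cell (2,3): code 1000 → (3.000,3.229)–(2.854,3.000)
cell (3,0): code 0100 → (3.865,1.000)–(4.000,0.939)
cell (3,1): code 1110 → (3.000,1.678)–(3.865,1.000)
cell (3,3): code 1101 → (3.881,4.000)–(3.000,3.229)
cell (3,4): code 1000 → (4.000,4.064)–(3.881,4.000)
cell (4,0): code 0010 → (4.000,0.939)–(4.388,1.000)
cell (4,1): code 0111 → (4.388,1.000)–(5.000,1.125)
cell (4,4): code 1001 → (5.000,4.014)–(4.000,4.064)
cell (5,1): code 0010 → (5.000,1.125)–(5.773,2.000)
cell (5,2): code 0011 → (5.773,2.000)–(5.849,3.000)
cell (5,3): code 0011 → (5.849,3.000)–(5.022,4.000)
cell (5,4): code 0001 → (5.022,4.000)–(5.000,4.014)
total: 14 segments, chained into 1 closed loop(s), length Σ = 9.709449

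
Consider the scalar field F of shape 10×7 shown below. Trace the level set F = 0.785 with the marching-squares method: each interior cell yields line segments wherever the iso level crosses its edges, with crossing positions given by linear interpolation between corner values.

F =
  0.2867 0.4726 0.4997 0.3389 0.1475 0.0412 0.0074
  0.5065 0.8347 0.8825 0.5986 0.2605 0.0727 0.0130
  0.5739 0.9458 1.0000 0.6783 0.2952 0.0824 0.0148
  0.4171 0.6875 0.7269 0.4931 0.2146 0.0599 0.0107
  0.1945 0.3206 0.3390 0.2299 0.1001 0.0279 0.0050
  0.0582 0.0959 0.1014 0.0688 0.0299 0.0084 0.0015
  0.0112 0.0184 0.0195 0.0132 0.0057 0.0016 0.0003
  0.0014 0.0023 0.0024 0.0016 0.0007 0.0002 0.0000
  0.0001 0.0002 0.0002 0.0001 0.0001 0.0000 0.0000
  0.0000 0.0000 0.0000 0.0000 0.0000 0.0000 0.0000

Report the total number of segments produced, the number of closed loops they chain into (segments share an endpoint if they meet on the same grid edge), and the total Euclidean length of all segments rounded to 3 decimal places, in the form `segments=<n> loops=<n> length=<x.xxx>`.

segments=8 loops=1 length=6.533

cell (0,0): code 0100 → (0.863,1.000)–(1.000,0.849)
cell (0,1): code 1100 → (0.745,2.000)–(0.863,1.000)
cell (0,2): code 1000 → (1.000,2.343)–(0.745,2.000)
cell (1,0): code 0110 → (1.000,0.849)–(2.000,0.568)
cell (1,2): code 1001 → (2.000,2.668)–(1.000,2.343)
cell (2,0): code 0010 → (2.000,0.568)–(2.623,1.000)
cell (2,1): code 0011 → (2.623,1.000)–(2.787,2.000)
cell (2,2): code 0001 → (2.787,2.000)–(2.000,2.668)
total: 8 segments, chained into 1 closed loop(s), length Σ = 6.533105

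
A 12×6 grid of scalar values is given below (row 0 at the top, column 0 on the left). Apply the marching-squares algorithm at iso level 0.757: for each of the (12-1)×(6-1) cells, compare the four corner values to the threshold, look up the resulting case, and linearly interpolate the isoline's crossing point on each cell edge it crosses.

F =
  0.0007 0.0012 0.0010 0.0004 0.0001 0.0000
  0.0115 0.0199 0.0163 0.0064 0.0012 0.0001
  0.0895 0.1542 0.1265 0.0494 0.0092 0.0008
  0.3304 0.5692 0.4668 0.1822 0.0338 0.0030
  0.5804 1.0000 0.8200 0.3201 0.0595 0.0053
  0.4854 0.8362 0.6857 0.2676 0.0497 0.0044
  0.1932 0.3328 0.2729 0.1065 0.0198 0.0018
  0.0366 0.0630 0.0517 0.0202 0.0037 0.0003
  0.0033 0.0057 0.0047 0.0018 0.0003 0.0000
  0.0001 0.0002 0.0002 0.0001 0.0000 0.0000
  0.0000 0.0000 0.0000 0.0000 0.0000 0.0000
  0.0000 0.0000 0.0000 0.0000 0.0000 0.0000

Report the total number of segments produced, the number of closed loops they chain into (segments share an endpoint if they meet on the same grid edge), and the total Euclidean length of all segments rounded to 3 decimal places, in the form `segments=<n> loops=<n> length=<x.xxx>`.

cell (3,0): code 0100 → (3.436,1.000)–(4.000,0.421)
cell (3,1): code 1100 → (3.822,2.000)–(3.436,1.000)
cell (3,2): code 1000 → (4.000,2.126)–(3.822,2.000)
cell (4,0): code 0110 → (4.000,0.421)–(5.000,0.774)
cell (4,1): code 1011 → (5.000,1.526)–(4.469,2.000)
cell (4,2): code 0001 → (4.469,2.000)–(4.000,2.126)
cell (5,0): code 0010 → (5.000,0.774)–(5.157,1.000)
cell (5,1): code 0001 → (5.157,1.000)–(5.000,1.526)
total: 8 segments, chained into 1 closed loop(s), length Σ = 5.180944

segments=8 loops=1 length=5.181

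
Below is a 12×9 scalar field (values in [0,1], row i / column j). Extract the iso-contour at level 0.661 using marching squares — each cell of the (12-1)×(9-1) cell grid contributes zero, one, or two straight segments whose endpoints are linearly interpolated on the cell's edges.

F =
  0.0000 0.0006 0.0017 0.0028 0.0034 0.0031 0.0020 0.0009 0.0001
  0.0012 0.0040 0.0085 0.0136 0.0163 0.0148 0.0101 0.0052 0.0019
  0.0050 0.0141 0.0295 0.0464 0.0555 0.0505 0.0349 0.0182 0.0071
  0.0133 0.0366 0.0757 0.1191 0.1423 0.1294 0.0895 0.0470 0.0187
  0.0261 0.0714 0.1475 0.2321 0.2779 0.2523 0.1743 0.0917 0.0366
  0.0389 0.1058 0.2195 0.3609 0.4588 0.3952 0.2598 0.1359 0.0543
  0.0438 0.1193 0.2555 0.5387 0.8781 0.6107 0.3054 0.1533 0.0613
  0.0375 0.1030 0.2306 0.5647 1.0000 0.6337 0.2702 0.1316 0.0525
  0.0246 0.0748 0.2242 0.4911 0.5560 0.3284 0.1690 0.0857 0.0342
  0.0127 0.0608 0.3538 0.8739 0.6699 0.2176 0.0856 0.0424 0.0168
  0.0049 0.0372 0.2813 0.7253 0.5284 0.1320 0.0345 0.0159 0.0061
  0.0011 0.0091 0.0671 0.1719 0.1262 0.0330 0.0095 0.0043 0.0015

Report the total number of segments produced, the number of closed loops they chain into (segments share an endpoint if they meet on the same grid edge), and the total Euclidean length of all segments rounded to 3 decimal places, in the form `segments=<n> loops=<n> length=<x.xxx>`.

cell (5,3): code 0100 → (5.482,4.000)–(6.000,3.360)
cell (5,4): code 1000 → (6.000,4.812)–(5.482,4.000)
cell (6,3): code 0110 → (6.000,3.360)–(7.000,3.221)
cell (6,4): code 1001 → (7.000,4.925)–(6.000,4.812)
cell (7,3): code 0010 → (7.000,3.221)–(7.764,4.000)
cell (7,4): code 0001 → (7.764,4.000)–(7.000,4.925)
cell (8,2): code 0100 → (8.444,3.000)–(9.000,2.591)
cell (8,3): code 1100 → (8.922,4.000)–(8.444,3.000)
cell (8,4): code 1000 → (9.000,4.020)–(8.922,4.000)
cell (9,2): code 0110 → (9.000,2.591)–(10.000,2.855)
cell (9,3): code 1011 → (10.000,3.327)–(9.063,4.000)
cell (9,4): code 0001 → (9.063,4.000)–(9.000,4.020)
cell (10,2): code 0010 → (10.000,2.855)–(10.116,3.000)
cell (10,3): code 0001 → (10.116,3.000)–(10.000,3.327)
total: 14 segments, chained into 2 closed loop(s), length Σ = 10.758429

segments=14 loops=2 length=10.758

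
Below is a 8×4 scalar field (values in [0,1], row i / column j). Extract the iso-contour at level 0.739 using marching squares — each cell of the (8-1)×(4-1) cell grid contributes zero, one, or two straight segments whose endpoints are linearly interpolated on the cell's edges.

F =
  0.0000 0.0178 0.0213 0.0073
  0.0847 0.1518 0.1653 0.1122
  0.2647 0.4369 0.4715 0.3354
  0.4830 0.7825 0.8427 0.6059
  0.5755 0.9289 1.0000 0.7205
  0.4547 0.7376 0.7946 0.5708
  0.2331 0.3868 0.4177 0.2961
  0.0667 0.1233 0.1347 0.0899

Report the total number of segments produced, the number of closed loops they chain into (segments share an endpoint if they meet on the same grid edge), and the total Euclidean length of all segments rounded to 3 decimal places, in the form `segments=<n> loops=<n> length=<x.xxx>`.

segments=10 loops=1 length=7.556

cell (2,0): code 0100 → (2.874,1.000)–(3.000,0.855)
cell (2,1): code 1100 → (2.721,2.000)–(2.874,1.000)
cell (2,2): code 1000 → (3.000,2.438)–(2.721,2.000)
cell (3,0): code 0110 → (3.000,0.855)–(4.000,0.463)
cell (3,2): code 1001 → (4.000,2.934)–(3.000,2.438)
cell (4,0): code 0010 → (4.000,0.463)–(4.993,1.000)
cell (4,1): code 0111 → (4.993,1.000)–(5.000,1.025)
cell (4,2): code 1001 → (5.000,2.248)–(4.000,2.934)
cell (5,1): code 0010 → (5.000,1.025)–(5.148,2.000)
cell (5,2): code 0001 → (5.148,2.000)–(5.000,2.248)
total: 10 segments, chained into 1 closed loop(s), length Σ = 7.555884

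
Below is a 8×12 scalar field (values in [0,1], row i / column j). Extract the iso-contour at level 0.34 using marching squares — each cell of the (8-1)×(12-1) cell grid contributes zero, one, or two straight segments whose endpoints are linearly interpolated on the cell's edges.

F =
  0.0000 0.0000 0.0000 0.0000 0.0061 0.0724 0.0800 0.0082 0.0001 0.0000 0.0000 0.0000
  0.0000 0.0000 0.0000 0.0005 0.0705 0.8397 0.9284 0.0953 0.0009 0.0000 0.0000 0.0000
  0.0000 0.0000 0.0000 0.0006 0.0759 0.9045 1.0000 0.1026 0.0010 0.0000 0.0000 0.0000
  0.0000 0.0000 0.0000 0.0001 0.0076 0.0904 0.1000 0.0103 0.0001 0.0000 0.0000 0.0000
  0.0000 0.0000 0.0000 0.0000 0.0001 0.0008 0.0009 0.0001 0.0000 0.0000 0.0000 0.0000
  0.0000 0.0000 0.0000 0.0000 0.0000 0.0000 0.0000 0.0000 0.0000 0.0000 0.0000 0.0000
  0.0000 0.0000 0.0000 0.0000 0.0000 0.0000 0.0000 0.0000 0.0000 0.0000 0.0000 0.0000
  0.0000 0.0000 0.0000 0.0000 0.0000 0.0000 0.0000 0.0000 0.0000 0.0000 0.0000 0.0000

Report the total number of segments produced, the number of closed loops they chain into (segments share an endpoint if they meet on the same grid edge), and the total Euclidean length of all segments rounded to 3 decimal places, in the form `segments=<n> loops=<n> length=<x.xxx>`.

cell (0,4): code 0100 → (0.349,5.000)–(1.000,4.350)
cell (0,5): code 1100 → (0.306,6.000)–(0.349,5.000)
cell (0,6): code 1000 → (1.000,6.706)–(0.306,6.000)
cell (1,4): code 0110 → (1.000,4.350)–(2.000,4.319)
cell (1,6): code 1001 → (2.000,6.735)–(1.000,6.706)
cell (2,4): code 0010 → (2.000,4.319)–(2.693,5.000)
cell (2,5): code 0011 → (2.693,5.000)–(2.733,6.000)
cell (2,6): code 0001 → (2.733,6.000)–(2.000,6.735)
total: 8 segments, chained into 1 closed loop(s), length Σ = 7.923013

segments=8 loops=1 length=7.923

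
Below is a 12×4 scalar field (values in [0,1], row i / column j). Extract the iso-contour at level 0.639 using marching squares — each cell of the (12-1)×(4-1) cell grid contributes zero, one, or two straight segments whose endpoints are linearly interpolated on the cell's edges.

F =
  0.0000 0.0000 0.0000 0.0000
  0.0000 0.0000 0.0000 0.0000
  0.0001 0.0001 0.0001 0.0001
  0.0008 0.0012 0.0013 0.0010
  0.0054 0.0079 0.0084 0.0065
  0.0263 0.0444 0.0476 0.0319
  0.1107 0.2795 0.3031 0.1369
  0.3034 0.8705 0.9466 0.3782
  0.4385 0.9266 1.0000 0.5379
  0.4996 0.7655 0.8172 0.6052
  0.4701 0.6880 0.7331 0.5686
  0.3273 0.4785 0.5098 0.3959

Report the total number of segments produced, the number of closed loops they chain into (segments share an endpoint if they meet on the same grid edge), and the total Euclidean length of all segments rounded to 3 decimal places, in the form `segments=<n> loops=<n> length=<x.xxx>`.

segments=12 loops=1 length=10.463

cell (6,0): code 0100 → (6.608,1.000)–(7.000,0.592)
cell (6,1): code 1100 → (6.522,2.000)–(6.608,1.000)
cell (6,2): code 1000 → (7.000,2.541)–(6.522,2.000)
cell (7,0): code 0110 → (7.000,0.592)–(8.000,0.411)
cell (7,2): code 1001 → (8.000,2.781)–(7.000,2.541)
cell (8,0): code 0110 → (8.000,0.411)–(9.000,0.524)
cell (8,2): code 1001 → (9.000,2.841)–(8.000,2.781)
cell (9,0): code 0110 → (9.000,0.524)–(10.000,0.775)
cell (9,2): code 1001 → (10.000,2.572)–(9.000,2.841)
cell (10,0): code 0010 → (10.000,0.775)–(10.234,1.000)
cell (10,1): code 0011 → (10.234,1.000)–(10.421,2.000)
cell (10,2): code 0001 → (10.421,2.000)–(10.000,2.572)
total: 12 segments, chained into 1 closed loop(s), length Σ = 10.463157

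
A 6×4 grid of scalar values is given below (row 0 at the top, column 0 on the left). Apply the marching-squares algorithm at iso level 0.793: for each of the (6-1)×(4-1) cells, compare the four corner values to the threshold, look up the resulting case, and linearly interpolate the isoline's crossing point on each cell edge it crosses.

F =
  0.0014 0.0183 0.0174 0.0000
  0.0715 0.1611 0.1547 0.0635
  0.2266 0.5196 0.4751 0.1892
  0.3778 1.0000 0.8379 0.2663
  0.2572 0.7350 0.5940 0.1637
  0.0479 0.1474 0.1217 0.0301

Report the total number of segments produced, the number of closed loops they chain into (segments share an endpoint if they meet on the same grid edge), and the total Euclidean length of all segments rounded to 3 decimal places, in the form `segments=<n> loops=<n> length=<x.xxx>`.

cell (2,0): code 0100 → (2.569,1.000)–(3.000,0.667)
cell (2,1): code 1100 → (2.876,2.000)–(2.569,1.000)
cell (2,2): code 1000 → (3.000,2.079)–(2.876,2.000)
cell (3,0): code 0010 → (3.000,0.667)–(3.781,1.000)
cell (3,1): code 0011 → (3.781,1.000)–(3.184,2.000)
cell (3,2): code 0001 → (3.184,2.000)–(3.000,2.079)
total: 6 segments, chained into 1 closed loop(s), length Σ = 3.950916

segments=6 loops=1 length=3.951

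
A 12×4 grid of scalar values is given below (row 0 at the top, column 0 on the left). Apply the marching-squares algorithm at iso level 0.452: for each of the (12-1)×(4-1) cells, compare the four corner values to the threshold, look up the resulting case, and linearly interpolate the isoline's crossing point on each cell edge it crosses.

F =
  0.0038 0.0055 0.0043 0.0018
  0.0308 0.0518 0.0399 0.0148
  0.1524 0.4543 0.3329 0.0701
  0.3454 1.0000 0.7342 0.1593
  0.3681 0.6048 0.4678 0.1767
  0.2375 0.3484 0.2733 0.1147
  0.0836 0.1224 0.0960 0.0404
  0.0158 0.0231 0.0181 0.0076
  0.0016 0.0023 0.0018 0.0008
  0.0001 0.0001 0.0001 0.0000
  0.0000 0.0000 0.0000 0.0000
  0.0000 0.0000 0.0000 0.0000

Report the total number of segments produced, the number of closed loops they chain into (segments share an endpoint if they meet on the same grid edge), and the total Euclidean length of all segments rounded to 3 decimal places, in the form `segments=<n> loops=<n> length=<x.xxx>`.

cell (1,0): code 0100 → (1.994,1.000)–(2.000,0.992)
cell (1,1): code 1000 → (2.000,1.019)–(1.994,1.000)
cell (2,0): code 0110 → (2.000,0.992)–(3.000,0.163)
cell (2,1): code 1101 → (2.297,2.000)–(2.000,1.019)
cell (2,2): code 1000 → (3.000,2.491)–(2.297,2.000)
cell (3,0): code 0110 → (3.000,0.163)–(4.000,0.354)
cell (3,2): code 1001 → (4.000,2.054)–(3.000,2.491)
cell (4,0): code 0010 → (4.000,0.354)–(4.596,1.000)
cell (4,1): code 0011 → (4.596,1.000)–(4.081,2.000)
cell (4,2): code 0001 → (4.081,2.000)–(4.000,2.054)
total: 10 segments, chained into 1 closed loop(s), length Σ = 7.421440

segments=10 loops=1 length=7.421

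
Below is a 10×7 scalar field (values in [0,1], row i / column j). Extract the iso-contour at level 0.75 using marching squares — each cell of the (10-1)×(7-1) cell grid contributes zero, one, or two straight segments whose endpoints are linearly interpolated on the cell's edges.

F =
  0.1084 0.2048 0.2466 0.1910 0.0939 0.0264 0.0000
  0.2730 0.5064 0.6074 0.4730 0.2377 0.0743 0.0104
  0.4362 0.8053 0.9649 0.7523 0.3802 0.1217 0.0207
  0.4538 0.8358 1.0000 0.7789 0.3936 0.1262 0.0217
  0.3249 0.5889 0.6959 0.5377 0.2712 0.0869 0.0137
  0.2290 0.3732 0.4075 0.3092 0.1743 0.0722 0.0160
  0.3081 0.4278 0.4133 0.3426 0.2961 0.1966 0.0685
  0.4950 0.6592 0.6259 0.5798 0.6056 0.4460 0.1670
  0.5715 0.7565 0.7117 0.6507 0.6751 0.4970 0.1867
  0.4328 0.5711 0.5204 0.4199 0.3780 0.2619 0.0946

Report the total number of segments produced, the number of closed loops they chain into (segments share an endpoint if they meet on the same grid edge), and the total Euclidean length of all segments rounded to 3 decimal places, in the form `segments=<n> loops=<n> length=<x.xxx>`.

segments=14 loops=2 length=7.817

cell (1,0): code 0100 → (1.815,1.000)–(2.000,0.850)
cell (1,1): code 1100 → (1.399,2.000)–(1.815,1.000)
cell (1,2): code 1100 → (1.992,3.000)–(1.399,2.000)
cell (1,3): code 1000 → (2.000,3.006)–(1.992,3.000)
cell (2,0): code 0110 → (2.000,0.850)–(3.000,0.775)
cell (2,3): code 1001 → (3.000,3.075)–(2.000,3.006)
cell (3,0): code 0010 → (3.000,0.775)–(3.348,1.000)
cell (3,1): code 0011 → (3.348,1.000)–(3.822,2.000)
cell (3,2): code 0011 → (3.822,2.000)–(3.120,3.000)
cell (3,3): code 0001 → (3.120,3.000)–(3.000,3.075)
cell (7,0): code 0100 → (7.933,1.000)–(8.000,0.965)
cell (7,1): code 1000 → (8.000,1.145)–(7.933,1.000)
cell (8,0): code 0010 → (8.000,0.965)–(8.035,1.000)
cell (8,1): code 0001 → (8.035,1.000)–(8.000,1.145)
total: 14 segments, chained into 2 closed loop(s), length Σ = 7.817299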